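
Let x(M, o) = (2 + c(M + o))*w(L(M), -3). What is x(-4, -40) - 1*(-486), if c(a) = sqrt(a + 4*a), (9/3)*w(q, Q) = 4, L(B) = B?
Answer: 1466/3 + 8*I*sqrt(55)/3 ≈ 488.67 + 19.777*I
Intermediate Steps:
w(q, Q) = 4/3 (w(q, Q) = (1/3)*4 = 4/3)
c(a) = sqrt(5)*sqrt(a) (c(a) = sqrt(5*a) = sqrt(5)*sqrt(a))
x(M, o) = 8/3 + 4*sqrt(5)*sqrt(M + o)/3 (x(M, o) = (2 + sqrt(5)*sqrt(M + o))*(4/3) = 8/3 + 4*sqrt(5)*sqrt(M + o)/3)
x(-4, -40) - 1*(-486) = (8/3 + 4*sqrt(5*(-4) + 5*(-40))/3) - 1*(-486) = (8/3 + 4*sqrt(-20 - 200)/3) + 486 = (8/3 + 4*sqrt(-220)/3) + 486 = (8/3 + 4*(2*I*sqrt(55))/3) + 486 = (8/3 + 8*I*sqrt(55)/3) + 486 = 1466/3 + 8*I*sqrt(55)/3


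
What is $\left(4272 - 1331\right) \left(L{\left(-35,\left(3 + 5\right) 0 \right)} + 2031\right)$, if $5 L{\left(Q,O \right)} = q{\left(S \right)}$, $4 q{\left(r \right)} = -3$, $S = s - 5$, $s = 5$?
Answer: $\frac{119454597}{20} \approx 5.9727 \cdot 10^{6}$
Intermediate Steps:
$S = 0$ ($S = 5 - 5 = 0$)
$q{\left(r \right)} = - \frac{3}{4}$ ($q{\left(r \right)} = \frac{1}{4} \left(-3\right) = - \frac{3}{4}$)
$L{\left(Q,O \right)} = - \frac{3}{20}$ ($L{\left(Q,O \right)} = \frac{1}{5} \left(- \frac{3}{4}\right) = - \frac{3}{20}$)
$\left(4272 - 1331\right) \left(L{\left(-35,\left(3 + 5\right) 0 \right)} + 2031\right) = \left(4272 - 1331\right) \left(- \frac{3}{20} + 2031\right) = 2941 \cdot \frac{40617}{20} = \frac{119454597}{20}$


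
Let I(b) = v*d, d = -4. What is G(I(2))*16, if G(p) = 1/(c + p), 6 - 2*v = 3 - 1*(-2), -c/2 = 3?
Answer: -2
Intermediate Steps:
c = -6 (c = -2*3 = -6)
v = 1/2 (v = 3 - (3 - 1*(-2))/2 = 3 - (3 + 2)/2 = 3 - 1/2*5 = 3 - 5/2 = 1/2 ≈ 0.50000)
I(b) = -2 (I(b) = (1/2)*(-4) = -2)
G(p) = 1/(-6 + p)
G(I(2))*16 = 16/(-6 - 2) = 16/(-8) = -1/8*16 = -2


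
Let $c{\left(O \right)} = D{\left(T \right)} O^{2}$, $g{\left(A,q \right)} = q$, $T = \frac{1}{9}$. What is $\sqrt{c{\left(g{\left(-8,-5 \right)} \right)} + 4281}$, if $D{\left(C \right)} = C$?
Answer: $\frac{\sqrt{38554}}{3} \approx 65.451$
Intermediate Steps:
$T = \frac{1}{9} \approx 0.11111$
$c{\left(O \right)} = \frac{O^{2}}{9}$
$\sqrt{c{\left(g{\left(-8,-5 \right)} \right)} + 4281} = \sqrt{\frac{\left(-5\right)^{2}}{9} + 4281} = \sqrt{\frac{1}{9} \cdot 25 + 4281} = \sqrt{\frac{25}{9} + 4281} = \sqrt{\frac{38554}{9}} = \frac{\sqrt{38554}}{3}$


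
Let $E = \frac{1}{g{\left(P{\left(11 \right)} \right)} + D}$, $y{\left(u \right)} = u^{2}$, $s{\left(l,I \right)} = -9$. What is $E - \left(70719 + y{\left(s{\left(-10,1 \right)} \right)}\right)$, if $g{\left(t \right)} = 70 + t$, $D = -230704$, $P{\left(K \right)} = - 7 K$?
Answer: $- \frac{16334338801}{230711} \approx -70800.0$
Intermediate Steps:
$E = - \frac{1}{230711}$ ($E = \frac{1}{\left(70 - 77\right) - 230704} = \frac{1}{-7 - 230704} = \frac{1}{-230711} = - \frac{1}{230711} \approx -4.3344 \cdot 10^{-6}$)
$E - \left(70719 + y{\left(s{\left(-10,1 \right)} \right)}\right) = - \frac{1}{230711} - \left(70719 + \left(-9\right)^{2}\right) = - \frac{1}{230711} - \left(70719 + 81\right) = - \frac{1}{230711} - 70800 = - \frac{16334338801}{230711}$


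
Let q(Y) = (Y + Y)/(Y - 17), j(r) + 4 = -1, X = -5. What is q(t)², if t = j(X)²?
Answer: 625/16 ≈ 39.063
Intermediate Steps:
j(r) = -5 (j(r) = -4 - 1 = -5)
t = 25 (t = (-5)² = 25)
q(Y) = 2*Y/(-17 + Y) (q(Y) = (2*Y)/(-17 + Y) = 2*Y/(-17 + Y))
q(t)² = (2*25/(-17 + 25))² = (2*25/8)² = (2*25*(⅛))² = (25/4)² = 625/16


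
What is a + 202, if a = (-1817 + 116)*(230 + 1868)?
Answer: -3568496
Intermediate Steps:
a = -3568698 (a = -1701*2098 = -3568698)
a + 202 = -3568698 + 202 = -3568496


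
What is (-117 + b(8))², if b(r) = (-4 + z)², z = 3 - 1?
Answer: 12769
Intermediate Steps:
z = 2
b(r) = 4 (b(r) = (-4 + 2)² = (-2)² = 4)
(-117 + b(8))² = (-117 + 4)² = (-113)² = 12769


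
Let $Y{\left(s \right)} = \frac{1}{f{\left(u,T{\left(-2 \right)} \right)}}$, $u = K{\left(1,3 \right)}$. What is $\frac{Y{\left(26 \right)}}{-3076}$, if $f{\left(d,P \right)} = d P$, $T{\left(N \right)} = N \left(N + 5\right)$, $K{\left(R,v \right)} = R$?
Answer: $\frac{1}{18456} \approx 5.4183 \cdot 10^{-5}$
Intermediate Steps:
$u = 1$
$T{\left(N \right)} = N \left(5 + N\right)$
$f{\left(d,P \right)} = P d$
$Y{\left(s \right)} = - \frac{1}{6}$ ($Y{\left(s \right)} = \frac{1}{- 2 \left(5 - 2\right) 1} = \frac{1}{\left(-2\right) 3 \cdot 1} = \frac{1}{\left(-6\right) 1} = \frac{1}{-6} = - \frac{1}{6}$)
$\frac{Y{\left(26 \right)}}{-3076} = - \frac{1}{6 \left(-3076\right)} = \left(- \frac{1}{6}\right) \left(- \frac{1}{3076}\right) = \frac{1}{18456}$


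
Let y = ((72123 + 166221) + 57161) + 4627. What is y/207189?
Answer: 33348/23021 ≈ 1.4486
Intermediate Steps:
y = 300132 (y = (238344 + 57161) + 4627 = 295505 + 4627 = 300132)
y/207189 = 300132/207189 = 300132*(1/207189) = 33348/23021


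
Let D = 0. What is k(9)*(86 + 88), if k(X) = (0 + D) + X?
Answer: 1566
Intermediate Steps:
k(X) = X (k(X) = (0 + 0) + X = 0 + X = X)
k(9)*(86 + 88) = 9*(86 + 88) = 9*174 = 1566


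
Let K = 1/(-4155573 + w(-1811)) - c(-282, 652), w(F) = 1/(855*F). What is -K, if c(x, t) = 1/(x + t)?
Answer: 1608770730229/595192176023605 ≈ 0.0027029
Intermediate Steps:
c(x, t) = 1/(t + x)
w(F) = 1/(855*F)
K = -1608770730229/595192176023605 (K = 1/(-4155573 + (1/855)/(-1811)) - 1/(652 - 282) = 1/(-4155573 + (1/855)*(-1/1811)) - 1/370 = 1/(-4155573 - 1/1548405) - 1*1/370 = 1/(-6434510011066/1548405) - 1/370 = -1548405/6434510011066 - 1/370 = -1608770730229/595192176023605 ≈ -0.0027029)
-K = -1*(-1608770730229/595192176023605) = 1608770730229/595192176023605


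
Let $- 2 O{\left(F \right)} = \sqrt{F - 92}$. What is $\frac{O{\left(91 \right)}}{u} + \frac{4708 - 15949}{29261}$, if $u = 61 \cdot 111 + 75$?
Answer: $- \frac{11241}{29261} - \frac{i}{13692} \approx -0.38416 - 7.3035 \cdot 10^{-5} i$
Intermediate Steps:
$O{\left(F \right)} = - \frac{\sqrt{-92 + F}}{2}$ ($O{\left(F \right)} = - \frac{\sqrt{F - 92}}{2} = - \frac{\sqrt{-92 + F}}{2}$)
$u = 6846$ ($u = 6771 + 75 = 6846$)
$\frac{O{\left(91 \right)}}{u} + \frac{4708 - 15949}{29261} = \frac{\left(- \frac{1}{2}\right) \sqrt{-92 + 91}}{6846} + \frac{4708 - 15949}{29261} = - \frac{\sqrt{-1}}{2} \cdot \frac{1}{6846} + \left(4708 - 15949\right) \frac{1}{29261} = - \frac{i}{2} \cdot \frac{1}{6846} - \frac{11241}{29261} = - \frac{i}{13692} - \frac{11241}{29261} = - \frac{11241}{29261} - \frac{i}{13692}$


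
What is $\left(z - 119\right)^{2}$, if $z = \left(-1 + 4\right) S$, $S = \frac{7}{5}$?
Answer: $\frac{329476}{25} \approx 13179.0$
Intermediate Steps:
$S = \frac{7}{5}$ ($S = 7 \cdot \frac{1}{5} = \frac{7}{5} \approx 1.4$)
$z = \frac{21}{5}$ ($z = \left(-1 + 4\right) \frac{7}{5} = 3 \cdot \frac{7}{5} = \frac{21}{5} \approx 4.2$)
$\left(z - 119\right)^{2} = \left(\frac{21}{5} - 119\right)^{2} = \left(- \frac{574}{5}\right)^{2} = \frac{329476}{25}$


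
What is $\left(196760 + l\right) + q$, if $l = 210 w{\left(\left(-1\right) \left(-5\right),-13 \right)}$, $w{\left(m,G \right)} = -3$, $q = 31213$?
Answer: $227343$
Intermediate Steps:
$l = -630$ ($l = 210 \left(-3\right) = -630$)
$\left(196760 + l\right) + q = \left(196760 - 630\right) + 31213 = 196130 + 31213 = 227343$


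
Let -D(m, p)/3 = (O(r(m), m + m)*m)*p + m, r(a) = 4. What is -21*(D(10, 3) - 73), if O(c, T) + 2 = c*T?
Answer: 149583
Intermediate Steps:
O(c, T) = -2 + T*c (O(c, T) = -2 + c*T = -2 + T*c)
D(m, p) = -3*m - 3*m*p*(-2 + 8*m) (D(m, p) = -3*(((-2 + (m + m)*4)*m)*p + m) = -3*(((-2 + (2*m)*4)*m)*p + m) = -3*(((-2 + 8*m)*m)*p + m) = -3*((m*(-2 + 8*m))*p + m) = -3*(m*p*(-2 + 8*m) + m) = -3*(m + m*p*(-2 + 8*m)) = -3*m - 3*m*p*(-2 + 8*m))
-21*(D(10, 3) - 73) = -21*(3*10*(-1 + 2*3 - 8*10*3) - 73) = -21*(3*10*(-1 + 6 - 240) - 73) = -21*(3*10*(-235) - 73) = -21*(-7050 - 73) = -21*(-7123) = 149583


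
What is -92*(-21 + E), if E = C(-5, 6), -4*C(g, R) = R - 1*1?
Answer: 2047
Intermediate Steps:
C(g, R) = ¼ - R/4 (C(g, R) = -(R - 1*1)/4 = -(R - 1)/4 = -(-1 + R)/4 = ¼ - R/4)
E = -5/4 (E = ¼ - ¼*6 = ¼ - 3/2 = -5/4 ≈ -1.2500)
-92*(-21 + E) = -92*(-21 - 5/4) = -92*(-89/4) = 2047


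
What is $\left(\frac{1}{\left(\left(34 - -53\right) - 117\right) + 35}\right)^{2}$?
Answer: $\frac{1}{25} \approx 0.04$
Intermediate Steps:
$\left(\frac{1}{\left(\left(34 - -53\right) - 117\right) + 35}\right)^{2} = \left(\frac{1}{\left(\left(34 + 53\right) - 117\right) + 35}\right)^{2} = \left(\frac{1}{\left(87 - 117\right) + 35}\right)^{2} = \left(\frac{1}{-30 + 35}\right)^{2} = \left(\frac{1}{5}\right)^{2} = \frac{1}{25}$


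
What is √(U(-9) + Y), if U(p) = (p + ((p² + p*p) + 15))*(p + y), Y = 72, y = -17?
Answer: 2*I*√1074 ≈ 65.544*I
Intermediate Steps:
U(p) = (-17 + p)*(15 + p + 2*p²) (U(p) = (p + ((p² + p*p) + 15))*(p - 17) = (p + ((p² + p²) + 15))*(-17 + p) = (p + (2*p² + 15))*(-17 + p) = (p + (15 + 2*p²))*(-17 + p) = (15 + p + 2*p²)*(-17 + p) = (-17 + p)*(15 + p + 2*p²))
√(U(-9) + Y) = √((-255 - 33*(-9)² - 2*(-9) + 2*(-9)³) + 72) = √((-255 - 33*81 + 18 + 2*(-729)) + 72) = √((-255 - 2673 + 18 - 1458) + 72) = √(-4368 + 72) = √(-4296) = 2*I*√1074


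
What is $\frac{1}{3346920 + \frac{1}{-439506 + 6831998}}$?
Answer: $\frac{6392492}{21395159324641} \approx 2.9878 \cdot 10^{-7}$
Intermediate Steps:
$\frac{1}{3346920 + \frac{1}{-439506 + 6831998}} = \frac{1}{3346920 + \frac{1}{6392492}} = \frac{1}{\frac{21395159324641}{6392492}} = \frac{6392492}{21395159324641}$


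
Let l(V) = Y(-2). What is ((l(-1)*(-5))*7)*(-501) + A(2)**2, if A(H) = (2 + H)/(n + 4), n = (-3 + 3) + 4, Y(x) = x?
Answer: -140279/4 ≈ -35070.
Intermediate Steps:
n = 4 (n = 0 + 4 = 4)
l(V) = -2
A(H) = 1/4 + H/8 (A(H) = (2 + H)/(4 + 4) = (2 + H)/8 = (2 + H)*(1/8) = 1/4 + H/8)
((l(-1)*(-5))*7)*(-501) + A(2)**2 = (-2*(-5)*7)*(-501) + (1/4 + (1/8)*2)**2 = (10*7)*(-501) + (1/4 + 1/4)**2 = 70*(-501) + (1/2)**2 = -35070 + 1/4 = -140279/4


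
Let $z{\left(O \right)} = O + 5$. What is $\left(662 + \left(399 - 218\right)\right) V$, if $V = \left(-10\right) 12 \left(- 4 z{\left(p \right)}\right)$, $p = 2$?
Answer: $2832480$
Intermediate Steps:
$z{\left(O \right)} = 5 + O$
$V = 3360$ ($V = \left(-10\right) 12 \left(- 4 \left(5 + 2\right)\right) = - 120 \left(\left(-4\right) 7\right) = \left(-120\right) \left(-28\right) = 3360$)
$\left(662 + \left(399 - 218\right)\right) V = \left(662 + \left(399 - 218\right)\right) 3360 = \left(662 + 181\right) 3360 = 843 \cdot 3360 = 2832480$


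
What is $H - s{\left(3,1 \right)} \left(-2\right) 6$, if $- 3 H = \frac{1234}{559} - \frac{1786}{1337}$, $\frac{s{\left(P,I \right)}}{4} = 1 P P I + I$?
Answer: $\frac{1075580036}{2242149} \approx 479.71$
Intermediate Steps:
$s{\left(P,I \right)} = 4 I + 4 I P^{2}$ ($s{\left(P,I \right)} = 4 \left(1 P P I + I\right) = 4 \left(P P I + I\right) = 4 \left(P^{2} I + I\right) = 4 \left(I P^{2} + I\right) = 4 \left(I + I P^{2}\right) = 4 I + 4 I P^{2}$)
$H = - \frac{651484}{2242149}$ ($H = - \frac{\frac{1234}{559} - \frac{1786}{1337}}{3} = \left(- \frac{1}{3}\right) \frac{651484}{747383} = - \frac{651484}{2242149} \approx -0.29056$)
$H - s{\left(3,1 \right)} \left(-2\right) 6 = - \frac{651484}{2242149} - 4 \cdot 1 \left(1 + 3^{2}\right) \left(-2\right) 6 = - \frac{651484}{2242149} - 4 \cdot 1 \left(1 + 9\right) \left(-2\right) 6 = - \frac{651484}{2242149} - 4 \cdot 1 \cdot 10 \left(-2\right) 6 = - \frac{651484}{2242149} - 40 \left(-2\right) 6 = - \frac{651484}{2242149} - \left(-80\right) 6 = - \frac{651484}{2242149} - -480 = - \frac{651484}{2242149} + 480 = \frac{1075580036}{2242149}$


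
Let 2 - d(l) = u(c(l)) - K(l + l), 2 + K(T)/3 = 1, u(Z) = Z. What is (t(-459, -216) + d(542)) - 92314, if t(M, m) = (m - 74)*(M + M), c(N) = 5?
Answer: 173900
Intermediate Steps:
K(T) = -3 (K(T) = -6 + 3*1 = -6 + 3 = -3)
t(M, m) = 2*M*(-74 + m) (t(M, m) = (-74 + m)*(2*M) = 2*M*(-74 + m))
d(l) = -6 (d(l) = 2 - (5 - 1*(-3)) = 2 - (5 + 3) = 2 - 1*8 = 2 - 8 = -6)
(t(-459, -216) + d(542)) - 92314 = (2*(-459)*(-74 - 216) - 6) - 92314 = (2*(-459)*(-290) - 6) - 92314 = (266220 - 6) - 92314 = 266214 - 92314 = 173900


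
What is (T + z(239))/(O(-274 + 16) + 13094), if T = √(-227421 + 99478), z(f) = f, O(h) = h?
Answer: 239/12836 + I*√127943/12836 ≈ 0.01862 + 0.027866*I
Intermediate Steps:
T = I*√127943 (T = √(-127943) = I*√127943 ≈ 357.69*I)
(T + z(239))/(O(-274 + 16) + 13094) = (I*√127943 + 239)/((-274 + 16) + 13094) = (239 + I*√127943)/(-258 + 13094) = (239 + I*√127943)/12836 = (239 + I*√127943)*(1/12836) = 239/12836 + I*√127943/12836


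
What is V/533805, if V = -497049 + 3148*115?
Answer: -135029/533805 ≈ -0.25296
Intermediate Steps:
V = -135029 (V = -497049 + 362020 = -135029)
V/533805 = -135029/533805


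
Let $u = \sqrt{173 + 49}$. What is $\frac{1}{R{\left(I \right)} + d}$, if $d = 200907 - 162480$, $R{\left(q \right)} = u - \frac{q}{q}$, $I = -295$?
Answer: $\frac{19213}{738278627} - \frac{\sqrt{222}}{1476557254} \approx 2.6014 \cdot 10^{-5}$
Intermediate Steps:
$u = \sqrt{222} \approx 14.9$
$R{\left(q \right)} = -1 + \sqrt{222}$ ($R{\left(q \right)} = \sqrt{222} - \frac{q}{q} = \sqrt{222} - 1 = -1 + \sqrt{222}$)
$d = 38427$
$\frac{1}{R{\left(I \right)} + d} = \frac{1}{\left(-1 + \sqrt{222}\right) + 38427} = \frac{1}{38426 + \sqrt{222}}$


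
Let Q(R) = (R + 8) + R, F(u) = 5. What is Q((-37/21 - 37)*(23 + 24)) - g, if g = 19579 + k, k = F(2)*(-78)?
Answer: -479317/21 ≈ -22825.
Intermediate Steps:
k = -390 (k = 5*(-78) = -390)
Q(R) = 8 + 2*R (Q(R) = (8 + R) + R = 8 + 2*R)
g = 19189 (g = 19579 - 390 = 19189)
Q((-37/21 - 37)*(23 + 24)) - g = (8 + 2*((-37/21 - 37)*(23 + 24))) - 1*19189 = (8 + 2*((-37*1/21 - 37)*47)) - 19189 = (8 + 2*((-37/21 - 37)*47)) - 19189 = (8 + 2*(-814/21*47)) - 19189 = (8 + 2*(-38258/21)) - 19189 = (8 - 76516/21) - 19189 = -76348/21 - 19189 = -479317/21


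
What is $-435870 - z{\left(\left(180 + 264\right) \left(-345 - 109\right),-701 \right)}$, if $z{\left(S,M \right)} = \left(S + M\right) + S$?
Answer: $-32017$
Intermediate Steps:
$z{\left(S,M \right)} = M + 2 S$ ($z{\left(S,M \right)} = \left(M + S\right) + S = M + 2 S$)
$-435870 - z{\left(\left(180 + 264\right) \left(-345 - 109\right),-701 \right)} = -435870 - \left(-701 + 2 \left(180 + 264\right) \left(-345 - 109\right)\right) = -435870 - \left(-701 + 2 \cdot 444 \left(-454\right)\right) = -435870 - \left(-701 + 2 \left(-201576\right)\right) = -435870 - \left(-701 - 403152\right) = -435870 - -403853 = -435870 + 403853 = -32017$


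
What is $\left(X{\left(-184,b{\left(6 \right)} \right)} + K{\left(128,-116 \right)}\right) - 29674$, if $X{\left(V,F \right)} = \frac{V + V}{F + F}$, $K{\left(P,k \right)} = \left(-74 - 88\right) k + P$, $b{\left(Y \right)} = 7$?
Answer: $- \frac{75462}{7} \approx -10780.0$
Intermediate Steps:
$K{\left(P,k \right)} = P - 162 k$ ($K{\left(P,k \right)} = \left(-74 - 88\right) k + P = - 162 k + P = P - 162 k$)
$X{\left(V,F \right)} = \frac{V}{F}$ ($X{\left(V,F \right)} = \frac{2 V}{2 F} = 2 V \frac{1}{2 F} = \frac{V}{F}$)
$\left(X{\left(-184,b{\left(6 \right)} \right)} + K{\left(128,-116 \right)}\right) - 29674 = \left(- \frac{184}{7} + \left(128 - -18792\right)\right) - 29674 = \left(\left(-184\right) \frac{1}{7} + \left(128 + 18792\right)\right) - 29674 = \left(- \frac{184}{7} + 18920\right) - 29674 = \frac{132256}{7} - 29674 = - \frac{75462}{7}$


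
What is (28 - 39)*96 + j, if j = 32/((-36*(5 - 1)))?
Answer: -9506/9 ≈ -1056.2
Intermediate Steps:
j = -2/9 (j = 32/((-36*4)) = 32/((-6*24)) = 32/(-144) = 32*(-1/144) = -2/9 ≈ -0.22222)
(28 - 39)*96 + j = (28 - 39)*96 - 2/9 = -11*96 - 2/9 = -1056 - 2/9 = -9506/9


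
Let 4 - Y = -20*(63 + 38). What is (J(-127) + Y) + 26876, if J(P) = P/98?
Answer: 2832073/98 ≈ 28899.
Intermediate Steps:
J(P) = P/98 (J(P) = P*(1/98) = P/98)
Y = 2024 (Y = 4 - (-20)*(63 + 38) = 4 - (-20)*101 = 4 - 1*(-2020) = 4 + 2020 = 2024)
(J(-127) + Y) + 26876 = ((1/98)*(-127) + 2024) + 26876 = (-127/98 + 2024) + 26876 = 198225/98 + 26876 = 2832073/98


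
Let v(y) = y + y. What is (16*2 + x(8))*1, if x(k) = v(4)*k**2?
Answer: 544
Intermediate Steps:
v(y) = 2*y
x(k) = 8*k**2 (x(k) = (2*4)*k**2 = 8*k**2)
(16*2 + x(8))*1 = (16*2 + 8*8**2)*1 = (32 + 8*64)*1 = (32 + 512)*1 = 544*1 = 544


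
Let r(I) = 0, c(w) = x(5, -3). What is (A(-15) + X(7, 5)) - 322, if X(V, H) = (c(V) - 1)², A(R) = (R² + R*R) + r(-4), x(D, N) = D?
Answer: 144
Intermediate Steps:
c(w) = 5
A(R) = 2*R² (A(R) = (R² + R*R) + 0 = (R² + R²) + 0 = 2*R² + 0 = 2*R²)
X(V, H) = 16 (X(V, H) = (5 - 1)² = 4² = 16)
(A(-15) + X(7, 5)) - 322 = (2*(-15)² + 16) - 322 = (2*225 + 16) - 322 = (450 + 16) - 322 = 466 - 322 = 144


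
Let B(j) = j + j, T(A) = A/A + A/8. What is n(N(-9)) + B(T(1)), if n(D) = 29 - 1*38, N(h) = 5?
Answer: -27/4 ≈ -6.7500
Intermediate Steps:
T(A) = 1 + A/8 (T(A) = 1 + A*(⅛) = 1 + A/8)
B(j) = 2*j
n(D) = -9 (n(D) = 29 - 38 = -9)
n(N(-9)) + B(T(1)) = -9 + 2*(1 + (⅛)*1) = -9 + 2*(1 + ⅛) = -9 + 2*(9/8) = -9 + 9/4 = -27/4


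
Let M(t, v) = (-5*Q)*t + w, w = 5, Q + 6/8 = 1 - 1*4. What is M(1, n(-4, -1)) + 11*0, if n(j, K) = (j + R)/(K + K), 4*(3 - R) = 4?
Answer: 95/4 ≈ 23.750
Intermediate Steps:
R = 2 (R = 3 - ¼*4 = 3 - 1 = 2)
Q = -15/4 (Q = -¾ + (1 - 1*4) = -¾ + (1 - 4) = -¾ - 3 = -15/4 ≈ -3.7500)
n(j, K) = (2 + j)/(2*K) (n(j, K) = (j + 2)/(K + K) = (2 + j)/((2*K)) = (2 + j)*(1/(2*K)) = (2 + j)/(2*K))
M(t, v) = 5 + 75*t/4 (M(t, v) = (-5*(-15/4))*t + 5 = 75*t/4 + 5 = 5 + 75*t/4)
M(1, n(-4, -1)) + 11*0 = (5 + (75/4)*1) + 11*0 = (5 + 75/4) + 0 = 95/4 + 0 = 95/4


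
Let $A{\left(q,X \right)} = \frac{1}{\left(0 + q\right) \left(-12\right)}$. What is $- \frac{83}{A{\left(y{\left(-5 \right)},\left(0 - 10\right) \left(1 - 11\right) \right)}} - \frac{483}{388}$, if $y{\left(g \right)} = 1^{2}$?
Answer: $\frac{385965}{388} \approx 994.75$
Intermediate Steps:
$y{\left(g \right)} = 1$
$A{\left(q,X \right)} = - \frac{1}{12 q}$ ($A{\left(q,X \right)} = \frac{1}{q} \left(- \frac{1}{12}\right) = - \frac{1}{12 q}$)
$- \frac{83}{A{\left(y{\left(-5 \right)},\left(0 - 10\right) \left(1 - 11\right) \right)}} - \frac{483}{388} = - \frac{83}{\left(- \frac{1}{12}\right) 1^{-1}} - \frac{483}{388} = - \frac{83}{\left(- \frac{1}{12}\right) 1} - \frac{483}{388} = - \frac{83}{- \frac{1}{12}} - \frac{483}{388} = \left(-83\right) \left(-12\right) - \frac{483}{388} = 996 - \frac{483}{388} = \frac{385965}{388}$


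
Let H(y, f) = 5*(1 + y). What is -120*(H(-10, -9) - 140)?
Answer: 22200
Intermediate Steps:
H(y, f) = 5 + 5*y
-120*(H(-10, -9) - 140) = -120*((5 + 5*(-10)) - 140) = -120*((5 - 50) - 140) = -120*(-45 - 140) = -120*(-185) = 22200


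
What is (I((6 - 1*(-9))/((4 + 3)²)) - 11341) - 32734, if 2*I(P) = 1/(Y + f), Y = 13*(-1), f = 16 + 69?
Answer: -6346799/144 ≈ -44075.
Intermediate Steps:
f = 85
Y = -13
I(P) = 1/144 (I(P) = 1/(2*(-13 + 85)) = (½)/72 = (½)*(1/72) = 1/144)
(I((6 - 1*(-9))/((4 + 3)²)) - 11341) - 32734 = (1/144 - 11341) - 32734 = -1633103/144 - 32734 = -6346799/144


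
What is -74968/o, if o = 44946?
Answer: -37484/22473 ≈ -1.6680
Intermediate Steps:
-74968/o = -74968/44946 = -74968*1/44946 = -37484/22473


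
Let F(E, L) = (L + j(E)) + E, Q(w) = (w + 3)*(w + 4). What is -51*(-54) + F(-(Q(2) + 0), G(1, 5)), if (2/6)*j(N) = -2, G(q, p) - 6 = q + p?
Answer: 2730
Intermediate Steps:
G(q, p) = 6 + p + q (G(q, p) = 6 + (q + p) = 6 + (p + q) = 6 + p + q)
j(N) = -6 (j(N) = 3*(-2) = -6)
Q(w) = (3 + w)*(4 + w)
F(E, L) = -6 + E + L (F(E, L) = (L - 6) + E = (-6 + L) + E = -6 + E + L)
-51*(-54) + F(-(Q(2) + 0), G(1, 5)) = -51*(-54) + (-6 - ((12 + 2**2 + 7*2) + 0) + (6 + 5 + 1)) = 2754 + (-6 - ((12 + 4 + 14) + 0) + 12) = 2754 + (-6 - (30 + 0) + 12) = 2754 + (-6 - 1*30 + 12) = 2754 + (-6 - 30 + 12) = 2754 - 24 = 2730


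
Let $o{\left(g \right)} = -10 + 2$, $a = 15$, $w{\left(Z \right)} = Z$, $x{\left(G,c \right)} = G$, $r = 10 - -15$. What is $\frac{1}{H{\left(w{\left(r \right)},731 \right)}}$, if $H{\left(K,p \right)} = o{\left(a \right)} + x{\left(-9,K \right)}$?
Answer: $- \frac{1}{17} \approx -0.058824$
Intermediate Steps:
$r = 25$ ($r = 10 + 15 = 25$)
$o{\left(g \right)} = -8$
$H{\left(K,p \right)} = -17$ ($H{\left(K,p \right)} = -8 - 9 = -17$)
$\frac{1}{H{\left(w{\left(r \right)},731 \right)}} = \frac{1}{-17} = - \frac{1}{17}$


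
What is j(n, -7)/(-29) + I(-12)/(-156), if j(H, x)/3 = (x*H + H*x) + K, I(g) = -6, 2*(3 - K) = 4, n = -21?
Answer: -22981/754 ≈ -30.479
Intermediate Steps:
K = 1 (K = 3 - ½*4 = 3 - 2 = 1)
j(H, x) = 3 + 6*H*x (j(H, x) = 3*((x*H + H*x) + 1) = 3*((H*x + H*x) + 1) = 3*(2*H*x + 1) = 3*(1 + 2*H*x) = 3 + 6*H*x)
j(n, -7)/(-29) + I(-12)/(-156) = (3 + 6*(-21)*(-7))/(-29) - 6/(-156) = (3 + 882)*(-1/29) - 6*(-1/156) = 885*(-1/29) + 1/26 = -885/29 + 1/26 = -22981/754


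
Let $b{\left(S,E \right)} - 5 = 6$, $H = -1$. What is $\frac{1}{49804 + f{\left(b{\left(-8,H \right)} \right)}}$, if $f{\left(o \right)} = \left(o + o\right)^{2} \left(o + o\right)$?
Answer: $\frac{1}{60452} \approx 1.6542 \cdot 10^{-5}$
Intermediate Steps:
$b{\left(S,E \right)} = 11$ ($b{\left(S,E \right)} = 5 + 6 = 11$)
$f{\left(o \right)} = 8 o^{3}$ ($f{\left(o \right)} = \left(2 o\right)^{2} \cdot 2 o = 4 o^{2} \cdot 2 o = 8 o^{3}$)
$\frac{1}{49804 + f{\left(b{\left(-8,H \right)} \right)}} = \frac{1}{49804 + 8 \cdot 11^{3}} = \frac{1}{49804 + 8 \cdot 1331} = \frac{1}{49804 + 10648} = \frac{1}{60452}$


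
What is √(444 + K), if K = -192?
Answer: 6*√7 ≈ 15.875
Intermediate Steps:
√(444 + K) = √(444 - 192) = √252 = 6*√7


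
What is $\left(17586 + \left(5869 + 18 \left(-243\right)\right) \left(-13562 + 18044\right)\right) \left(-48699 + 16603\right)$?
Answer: $-215626576896$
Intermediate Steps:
$\left(17586 + \left(5869 + 18 \left(-243\right)\right) \left(-13562 + 18044\right)\right) \left(-48699 + 16603\right) = \left(17586 + \left(5869 - 4374\right) 4482\right) \left(-32096\right) = \left(17586 + 1495 \cdot 4482\right) \left(-32096\right) = \left(17586 + 6700590\right) \left(-32096\right) = 6718176 \left(-32096\right) = -215626576896$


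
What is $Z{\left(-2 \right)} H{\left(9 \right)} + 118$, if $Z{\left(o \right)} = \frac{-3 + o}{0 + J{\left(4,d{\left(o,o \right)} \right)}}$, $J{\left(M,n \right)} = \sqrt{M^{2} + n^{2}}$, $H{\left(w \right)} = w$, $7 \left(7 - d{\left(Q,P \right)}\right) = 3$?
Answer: $118 - \frac{63 \sqrt{29}}{58} \approx 112.15$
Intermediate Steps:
$d{\left(Q,P \right)} = \frac{46}{7}$ ($d{\left(Q,P \right)} = 7 - \frac{3}{7} = \frac{46}{7}$)
$Z{\left(o \right)} = \frac{7 \sqrt{29} \left(-3 + o\right)}{290}$ ($Z{\left(o \right)} = \frac{-3 + o}{0 + \sqrt{4^{2} + \left(\frac{46}{7}\right)^{2}}} = \frac{-3 + o}{0 + \sqrt{16 + \frac{2116}{49}}} = \frac{-3 + o}{0 + \sqrt{\frac{2900}{49}}} = \frac{-3 + o}{0 + \frac{10 \sqrt{29}}{7}} = \frac{-3 + o}{\frac{10}{7} \sqrt{29}} = \left(-3 + o\right) \frac{7 \sqrt{29}}{290} = \frac{7 \sqrt{29} \left(-3 + o\right)}{290}$)
$Z{\left(-2 \right)} H{\left(9 \right)} + 118 = \frac{7 \sqrt{29} \left(-3 - 2\right)}{290} \cdot 9 + 118 = \frac{7}{290} \sqrt{29} \left(-5\right) 9 + 118 = - \frac{7 \sqrt{29}}{58} \cdot 9 + 118 = - \frac{63 \sqrt{29}}{58} + 118 = 118 - \frac{63 \sqrt{29}}{58}$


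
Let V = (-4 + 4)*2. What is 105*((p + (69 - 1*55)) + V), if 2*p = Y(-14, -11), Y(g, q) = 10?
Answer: 1995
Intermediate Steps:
p = 5 (p = (½)*10 = 5)
V = 0 (V = 0*2 = 0)
105*((p + (69 - 1*55)) + V) = 105*((5 + (69 - 1*55)) + 0) = 105*((5 + (69 - 55)) + 0) = 105*((5 + 14) + 0) = 105*(19 + 0) = 105*19 = 1995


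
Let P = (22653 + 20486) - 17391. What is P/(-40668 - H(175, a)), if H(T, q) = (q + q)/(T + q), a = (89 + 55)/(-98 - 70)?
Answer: -7846703/12393570 ≈ -0.63313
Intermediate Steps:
a = -6/7 (a = 144/(-168) = 144*(-1/168) = -6/7 ≈ -0.85714)
H(T, q) = 2*q/(T + q) (H(T, q) = (2*q)/(T + q) = 2*q/(T + q))
P = 25748 (P = 43139 - 17391 = 25748)
P/(-40668 - H(175, a)) = 25748/(-40668 - 2*(-6)/(7*(175 - 6/7))) = 25748/(-40668 - 2*(-6)/(7*1219/7)) = 25748/(-40668 - 2*(-6)*7/(7*1219)) = 25748/(-40668 - 1*(-12/1219)) = 25748/(-40668 + 12/1219) = 25748/(-49574280/1219) = 25748*(-1219/49574280) = -7846703/12393570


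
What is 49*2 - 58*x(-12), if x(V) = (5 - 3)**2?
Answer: -134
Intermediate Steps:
x(V) = 4 (x(V) = 2**2 = 4)
49*2 - 58*x(-12) = 49*2 - 58*4 = 98 - 232 = -134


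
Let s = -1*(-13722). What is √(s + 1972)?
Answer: √15694 ≈ 125.28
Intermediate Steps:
s = 13722
√(s + 1972) = √(13722 + 1972) = √15694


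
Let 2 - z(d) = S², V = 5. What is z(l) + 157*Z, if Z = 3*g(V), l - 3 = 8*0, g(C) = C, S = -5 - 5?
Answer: 2257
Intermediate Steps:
S = -10
l = 3 (l = 3 + 8*0 = 3 + 0 = 3)
z(d) = -98 (z(d) = 2 - 1*(-10)² = 2 - 1*100 = 2 - 100 = -98)
Z = 15 (Z = 3*5 = 15)
z(l) + 157*Z = -98 + 157*15 = -98 + 2355 = 2257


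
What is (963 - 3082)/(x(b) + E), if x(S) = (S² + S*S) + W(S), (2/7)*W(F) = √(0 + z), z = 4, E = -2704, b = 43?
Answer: -163/77 ≈ -2.1169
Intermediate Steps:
W(F) = 7 (W(F) = 7*√(0 + 4)/2 = 7*√4/2 = (7/2)*2 = 7)
x(S) = 7 + 2*S² (x(S) = (S² + S*S) + 7 = (S² + S²) + 7 = 2*S² + 7 = 7 + 2*S²)
(963 - 3082)/(x(b) + E) = (963 - 3082)/((7 + 2*43²) - 2704) = -2119/((7 + 2*1849) - 2704) = -2119/((7 + 3698) - 2704) = -2119/(3705 - 2704) = -2119/1001 = -2119*1/1001 = -163/77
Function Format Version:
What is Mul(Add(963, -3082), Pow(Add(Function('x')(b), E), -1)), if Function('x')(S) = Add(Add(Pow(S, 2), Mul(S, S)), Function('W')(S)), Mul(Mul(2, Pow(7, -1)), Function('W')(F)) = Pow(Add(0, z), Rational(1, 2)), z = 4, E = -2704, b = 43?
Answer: Rational(-163, 77) ≈ -2.1169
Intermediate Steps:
Function('W')(F) = 7 (Function('W')(F) = Mul(Rational(7, 2), Pow(Add(0, 4), Rational(1, 2))) = Mul(Rational(7, 2), Pow(4, Rational(1, 2))) = Mul(Rational(7, 2), 2) = 7)
Function('x')(S) = Add(7, Mul(2, Pow(S, 2))) (Function('x')(S) = Add(Add(Pow(S, 2), Mul(S, S)), 7) = Add(Add(Pow(S, 2), Pow(S, 2)), 7) = Add(Mul(2, Pow(S, 2)), 7) = Add(7, Mul(2, Pow(S, 2))))
Mul(Add(963, -3082), Pow(Add(Function('x')(b), E), -1)) = Mul(Add(963, -3082), Pow(Add(Add(7, Mul(2, Pow(43, 2))), -2704), -1)) = Mul(-2119, Pow(Add(Add(7, Mul(2, 1849)), -2704), -1)) = Mul(-2119, Pow(Add(Add(7, 3698), -2704), -1)) = Mul(-2119, Pow(Add(3705, -2704), -1)) = Mul(-2119, Pow(1001, -1)) = Mul(-2119, Rational(1, 1001)) = Rational(-163, 77)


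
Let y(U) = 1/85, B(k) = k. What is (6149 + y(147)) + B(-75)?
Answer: 516291/85 ≈ 6074.0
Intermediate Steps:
y(U) = 1/85
(6149 + y(147)) + B(-75) = (6149 + 1/85) - 75 = 522666/85 - 75 = 516291/85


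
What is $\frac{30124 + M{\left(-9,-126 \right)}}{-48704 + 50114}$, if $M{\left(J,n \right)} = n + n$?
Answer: $\frac{14936}{705} \approx 21.186$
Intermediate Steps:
$M{\left(J,n \right)} = 2 n$
$\frac{30124 + M{\left(-9,-126 \right)}}{-48704 + 50114} = \frac{30124 + 2 \left(-126\right)}{-48704 + 50114} = \frac{30124 - 252}{1410} = 29872 \cdot \frac{1}{1410} = \frac{14936}{705}$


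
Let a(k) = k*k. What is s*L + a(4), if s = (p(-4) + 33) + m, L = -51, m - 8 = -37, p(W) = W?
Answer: 16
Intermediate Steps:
m = -29 (m = 8 - 37 = -29)
a(k) = k²
s = 0 (s = (-4 + 33) - 29 = 29 - 29 = 0)
s*L + a(4) = 0*(-51) + 4² = 0 + 16 = 16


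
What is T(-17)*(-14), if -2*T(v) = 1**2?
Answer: 7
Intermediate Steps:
T(v) = -1/2 (T(v) = -1/2*1**2 = -1/2*1 = -1/2)
T(-17)*(-14) = -1/2*(-14) = 7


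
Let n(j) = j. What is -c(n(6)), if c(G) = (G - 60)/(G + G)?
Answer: 9/2 ≈ 4.5000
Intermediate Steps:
c(G) = (-60 + G)/(2*G) (c(G) = (-60 + G)/((2*G)) = (-60 + G)*(1/(2*G)) = (-60 + G)/(2*G))
-c(n(6)) = -(-60 + 6)/(2*6) = -(-54)/(2*6) = -1*(-9/2) = 9/2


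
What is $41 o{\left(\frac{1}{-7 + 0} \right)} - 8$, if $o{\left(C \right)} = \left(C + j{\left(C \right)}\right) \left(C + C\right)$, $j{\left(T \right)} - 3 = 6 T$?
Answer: $- \frac{220}{7} \approx -31.429$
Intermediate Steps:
$j{\left(T \right)} = 3 + 6 T$
$o{\left(C \right)} = 2 C \left(3 + 7 C\right)$ ($o{\left(C \right)} = \left(C + \left(3 + 6 C\right)\right) \left(C + C\right) = \left(3 + 7 C\right) 2 C = 2 C \left(3 + 7 C\right)$)
$41 o{\left(\frac{1}{-7 + 0} \right)} - 8 = 41 \frac{2 \left(3 + \frac{7}{-7 + 0}\right)}{-7 + 0} - 8 = 41 \frac{2 \left(3 + \frac{7}{-7}\right)}{-7} - 8 = 41 \cdot 2 \left(- \frac{1}{7}\right) \left(3 + 7 \left(- \frac{1}{7}\right)\right) - 8 = 41 \cdot 2 \left(- \frac{1}{7}\right) \left(3 - 1\right) - 8 = 41 \cdot 2 \left(- \frac{1}{7}\right) 2 - 8 = 41 \left(- \frac{4}{7}\right) - 8 = - \frac{164}{7} - 8 = - \frac{220}{7}$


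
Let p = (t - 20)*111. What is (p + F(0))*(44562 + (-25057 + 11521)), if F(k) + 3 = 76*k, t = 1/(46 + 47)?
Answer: -2136946776/31 ≈ -6.8934e+7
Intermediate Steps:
t = 1/93 ≈ 0.010753
F(k) = -3 + 76*k
p = -68783/31 (p = (1/93 - 20)*111 = -1859/93*111 = -68783/31 ≈ -2218.8)
(p + F(0))*(44562 + (-25057 + 11521)) = (-68783/31 + (-3 + 76*0))*(44562 + (-25057 + 11521)) = (-68783/31 + (-3 + 0))*(44562 - 13536) = (-68783/31 - 3)*31026 = -68876/31*31026 = -2136946776/31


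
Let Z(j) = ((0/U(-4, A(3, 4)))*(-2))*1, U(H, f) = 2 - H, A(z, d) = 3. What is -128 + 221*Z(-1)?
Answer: -128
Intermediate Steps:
Z(j) = 0 (Z(j) = ((0/(2 - 1*(-4)))*(-2))*1 = ((0/(2 + 4))*(-2))*1 = ((0/6)*(-2))*1 = ((0*(1/6))*(-2))*1 = (0*(-2))*1 = 0*1 = 0)
-128 + 221*Z(-1) = -128 + 221*0 = -128 + 0 = -128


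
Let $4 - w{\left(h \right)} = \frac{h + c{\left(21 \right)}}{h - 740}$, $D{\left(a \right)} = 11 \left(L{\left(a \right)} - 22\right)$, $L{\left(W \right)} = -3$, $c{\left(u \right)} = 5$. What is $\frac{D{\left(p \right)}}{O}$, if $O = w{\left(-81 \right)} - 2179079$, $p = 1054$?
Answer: $\frac{20525}{162638241} \approx 0.0001262$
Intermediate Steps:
$D{\left(a \right)} = -275$ ($D{\left(a \right)} = 11 \left(-3 - 22\right) = 11 \left(-25\right) = -275$)
$w{\left(h \right)} = 4 - \frac{5 + h}{-740 + h}$ ($w{\left(h \right)} = 4 - \frac{h + 5}{h - 740} = 4 - \frac{5 + h}{-740 + h}$)
$O = - \frac{1789020651}{821}$ ($O = \frac{-2965 + 3 \left(-81\right)}{-740 - 81} - 2179079 = \frac{-2965 - 243}{-821} - 2179079 = \left(- \frac{1}{821}\right) \left(-3208\right) - 2179079 = \frac{3208}{821} - 2179079 = - \frac{1789020651}{821} \approx -2.1791 \cdot 10^{6}$)
$\frac{D{\left(p \right)}}{O} = - \frac{275}{- \frac{1789020651}{821}} = \left(-275\right) \left(- \frac{821}{1789020651}\right) = \frac{20525}{162638241}$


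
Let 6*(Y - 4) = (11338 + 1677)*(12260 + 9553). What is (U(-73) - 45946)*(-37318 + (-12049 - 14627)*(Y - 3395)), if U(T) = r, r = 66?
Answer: 57905701403275360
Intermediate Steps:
U(T) = 66
Y = 94632073/2 (Y = 4 + ((11338 + 1677)*(12260 + 9553))/6 = 4 + (13015*21813)/6 = 4 + (⅙)*283896195 = 4 + 94632065/2 = 94632073/2 ≈ 4.7316e+7)
(U(-73) - 45946)*(-37318 + (-12049 - 14627)*(Y - 3395)) = (66 - 45946)*(-37318 + (-12049 - 14627)*(94632073/2 - 3395)) = -45880*(-37318 - 26676*94625283/2) = -45880*(-37318 - 1262112024654) = -45880*(-1262112061972) = 57905701403275360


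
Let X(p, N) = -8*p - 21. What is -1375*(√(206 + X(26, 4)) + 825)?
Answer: -1134375 - 1375*I*√23 ≈ -1.1344e+6 - 6594.3*I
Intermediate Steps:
X(p, N) = -21 - 8*p
-1375*(√(206 + X(26, 4)) + 825) = -1375*(√(206 + (-21 - 8*26)) + 825) = -1375*(√(206 + (-21 - 208)) + 825) = -1375*(√(206 - 229) + 825) = -1375*(√(-23) + 825) = -1375*(I*√23 + 825) = -1375*(825 + I*√23) = -1134375 - 1375*I*√23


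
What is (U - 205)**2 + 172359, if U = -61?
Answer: 243115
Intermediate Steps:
(U - 205)**2 + 172359 = (-61 - 205)**2 + 172359 = (-266)**2 + 172359 = 70756 + 172359 = 243115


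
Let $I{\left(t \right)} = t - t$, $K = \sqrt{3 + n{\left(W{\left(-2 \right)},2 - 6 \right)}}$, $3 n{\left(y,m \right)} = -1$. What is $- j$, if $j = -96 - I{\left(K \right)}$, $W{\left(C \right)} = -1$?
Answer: $96$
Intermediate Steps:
$n{\left(y,m \right)} = - \frac{1}{3}$ ($n{\left(y,m \right)} = \frac{1}{3} \left(-1\right) = - \frac{1}{3}$)
$K = \frac{2 \sqrt{6}}{3}$ ($K = \sqrt{3 - \frac{1}{3}} = \sqrt{\frac{8}{3}} = \frac{2 \sqrt{6}}{3} \approx 1.633$)
$I{\left(t \right)} = 0$
$j = -96$ ($j = -96 - 0 = -96 + 0 = -96$)
$- j = \left(-1\right) \left(-96\right) = 96$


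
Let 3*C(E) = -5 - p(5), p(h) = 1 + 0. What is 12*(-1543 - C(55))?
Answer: -18492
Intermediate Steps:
p(h) = 1
C(E) = -2 (C(E) = (-5 - 1*1)/3 = (-5 - 1)/3 = (1/3)*(-6) = -2)
12*(-1543 - C(55)) = 12*(-1543 - 1*(-2)) = 12*(-1543 + 2) = 12*(-1541) = -18492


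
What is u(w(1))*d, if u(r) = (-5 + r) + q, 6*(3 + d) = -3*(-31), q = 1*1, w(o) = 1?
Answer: -75/2 ≈ -37.500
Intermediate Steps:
q = 1
d = 25/2 (d = -3 + (-3*(-31))/6 = -3 + (1/6)*93 = -3 + 31/2 = 25/2 ≈ 12.500)
u(r) = -4 + r (u(r) = (-5 + r) + 1 = -4 + r)
u(w(1))*d = (-4 + 1)*(25/2) = -3*25/2 = -75/2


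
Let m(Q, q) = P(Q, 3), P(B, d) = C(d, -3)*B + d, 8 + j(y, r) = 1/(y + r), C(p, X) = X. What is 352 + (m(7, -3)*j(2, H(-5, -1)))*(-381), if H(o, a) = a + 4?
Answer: -265702/5 ≈ -53140.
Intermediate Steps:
H(o, a) = 4 + a
j(y, r) = -8 + 1/(r + y) (j(y, r) = -8 + 1/(y + r) = -8 + 1/(r + y))
P(B, d) = d - 3*B (P(B, d) = -3*B + d = d - 3*B)
m(Q, q) = 3 - 3*Q
352 + (m(7, -3)*j(2, H(-5, -1)))*(-381) = 352 + ((3 - 3*7)*((1 - 8*(4 - 1) - 8*2)/((4 - 1) + 2)))*(-381) = 352 + ((3 - 21)*((1 - 8*3 - 16)/(3 + 2)))*(-381) = 352 - 18*(1 - 24 - 16)/5*(-381) = 352 - 18*(-39)/5*(-381) = 352 - 18*(-39/5)*(-381) = 352 + (702/5)*(-381) = 352 - 267462/5 = -265702/5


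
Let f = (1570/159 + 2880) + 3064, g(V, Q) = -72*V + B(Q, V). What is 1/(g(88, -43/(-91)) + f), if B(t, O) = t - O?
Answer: -14469/6795413 ≈ -0.0021292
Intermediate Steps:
g(V, Q) = Q - 73*V (g(V, Q) = -72*V + (Q - V) = Q - 73*V)
f = 946666/159 (f = (1570*(1/159) + 2880) + 3064 = (1570/159 + 2880) + 3064 = 459490/159 + 3064 = 946666/159 ≈ 5953.9)
1/(g(88, -43/(-91)) + f) = 1/((-43/(-91) - 73*88) + 946666/159) = 1/((-43*(-1/91) - 6424) + 946666/159) = 1/((43/91 - 6424) + 946666/159) = 1/(-584541/91 + 946666/159) = 1/(-6795413/14469) = -14469/6795413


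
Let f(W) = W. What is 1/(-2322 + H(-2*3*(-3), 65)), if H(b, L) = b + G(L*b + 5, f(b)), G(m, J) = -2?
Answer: -1/2306 ≈ -0.00043365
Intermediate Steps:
H(b, L) = -2 + b (H(b, L) = b - 2 = -2 + b)
1/(-2322 + H(-2*3*(-3), 65)) = 1/(-2322 + (-2 - 2*3*(-3))) = 1/(-2322 + (-2 - 6*(-3))) = 1/(-2322 + (-2 + 18)) = 1/(-2322 + 16) = 1/(-2306) = -1/2306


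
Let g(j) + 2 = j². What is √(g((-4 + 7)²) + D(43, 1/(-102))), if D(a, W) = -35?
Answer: 2*√11 ≈ 6.6332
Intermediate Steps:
g(j) = -2 + j²
√(g((-4 + 7)²) + D(43, 1/(-102))) = √((-2 + ((-4 + 7)²)²) - 35) = √((-2 + (3²)²) - 35) = √((-2 + 9²) - 35) = √((-2 + 81) - 35) = √(79 - 35) = √44 = 2*√11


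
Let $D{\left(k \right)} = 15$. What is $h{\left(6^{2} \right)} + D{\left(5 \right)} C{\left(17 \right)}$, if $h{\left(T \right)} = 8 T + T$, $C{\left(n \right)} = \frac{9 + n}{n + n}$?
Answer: $\frac{5703}{17} \approx 335.47$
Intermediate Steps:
$C{\left(n \right)} = \frac{9 + n}{2 n}$
$h{\left(T \right)} = 9 T$
$h{\left(6^{2} \right)} + D{\left(5 \right)} C{\left(17 \right)} = 9 \cdot 6^{2} + 15 \frac{9 + 17}{2 \cdot 17} = 9 \cdot 36 + 15 \cdot \frac{1}{2} \cdot \frac{1}{17} \cdot 26 = 324 + 15 \cdot \frac{13}{17} = 324 + \frac{195}{17} = \frac{5703}{17}$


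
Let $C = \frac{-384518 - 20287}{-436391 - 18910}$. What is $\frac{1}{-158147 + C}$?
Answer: $- \frac{151767}{24001360814} \approx -6.3233 \cdot 10^{-6}$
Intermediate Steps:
$C = \frac{134935}{151767}$ ($C = - \frac{404805}{-455301} = \left(-404805\right) \left(- \frac{1}{455301}\right) = \frac{134935}{151767} \approx 0.88909$)
$\frac{1}{-158147 + C} = \frac{1}{-158147 + \frac{134935}{151767}} = \frac{1}{- \frac{24001360814}{151767}} = - \frac{151767}{24001360814}$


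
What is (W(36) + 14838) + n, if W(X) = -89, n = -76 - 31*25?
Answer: 13898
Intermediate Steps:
n = -851 (n = -76 - 775 = -851)
(W(36) + 14838) + n = (-89 + 14838) - 851 = 14749 - 851 = 13898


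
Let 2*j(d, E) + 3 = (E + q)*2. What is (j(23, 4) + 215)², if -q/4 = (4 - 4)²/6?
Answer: 189225/4 ≈ 47306.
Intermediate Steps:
q = 0 (q = -4*(4 - 4)²/6 = -4*0²/6 = -0/6 = -4*0 = 0)
j(d, E) = -3/2 + E (j(d, E) = -3/2 + ((E + 0)*2)/2 = -3/2 + (E*2)/2 = -3/2 + (2*E)/2 = -3/2 + E)
(j(23, 4) + 215)² = ((-3/2 + 4) + 215)² = (5/2 + 215)² = (435/2)² = 189225/4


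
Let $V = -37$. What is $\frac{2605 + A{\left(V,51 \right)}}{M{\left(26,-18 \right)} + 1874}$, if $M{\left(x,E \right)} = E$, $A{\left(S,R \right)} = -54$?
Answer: $\frac{2551}{1856} \approx 1.3745$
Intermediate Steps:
$\frac{2605 + A{\left(V,51 \right)}}{M{\left(26,-18 \right)} + 1874} = \frac{2605 - 54}{-18 + 1874} = \frac{2551}{1856}$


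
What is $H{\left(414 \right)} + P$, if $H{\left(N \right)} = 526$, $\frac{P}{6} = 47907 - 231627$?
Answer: $-1101794$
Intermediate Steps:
$P = -1102320$ ($P = 6 \left(47907 - 231627\right) = 6 \left(-183720\right) = -1102320$)
$H{\left(414 \right)} + P = 526 - 1102320 = -1101794$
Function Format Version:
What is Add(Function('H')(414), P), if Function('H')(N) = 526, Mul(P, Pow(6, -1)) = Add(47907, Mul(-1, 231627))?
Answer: -1101794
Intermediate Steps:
P = -1102320 (P = Mul(6, Add(47907, Mul(-1, 231627))) = Mul(6, Add(47907, -231627)) = Mul(6, -183720) = -1102320)
Add(Function('H')(414), P) = Add(526, -1102320) = -1101794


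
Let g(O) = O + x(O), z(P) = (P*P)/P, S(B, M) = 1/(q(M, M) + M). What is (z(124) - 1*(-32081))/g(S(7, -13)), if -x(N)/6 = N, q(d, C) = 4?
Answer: 57969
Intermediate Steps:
x(N) = -6*N
S(B, M) = 1/(4 + M)
z(P) = P (z(P) = P**2/P = P)
g(O) = -5*O (g(O) = O - 6*O = -5*O)
(z(124) - 1*(-32081))/g(S(7, -13)) = (124 - 1*(-32081))/((-5/(4 - 13))) = (124 + 32081)/((-5/(-9))) = 32205/((-5*(-1/9))) = 32205/(5/9) = 32205*(9/5) = 57969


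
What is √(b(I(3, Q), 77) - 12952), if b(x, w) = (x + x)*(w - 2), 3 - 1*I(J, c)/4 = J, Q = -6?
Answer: 2*I*√3238 ≈ 113.81*I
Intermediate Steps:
I(J, c) = 12 - 4*J
b(x, w) = 2*x*(-2 + w) (b(x, w) = (2*x)*(-2 + w) = 2*x*(-2 + w))
√(b(I(3, Q), 77) - 12952) = √(2*(12 - 4*3)*(-2 + 77) - 12952) = √(2*(12 - 12)*75 - 12952) = √(2*0*75 - 12952) = √(0 - 12952) = √(-12952) = 2*I*√3238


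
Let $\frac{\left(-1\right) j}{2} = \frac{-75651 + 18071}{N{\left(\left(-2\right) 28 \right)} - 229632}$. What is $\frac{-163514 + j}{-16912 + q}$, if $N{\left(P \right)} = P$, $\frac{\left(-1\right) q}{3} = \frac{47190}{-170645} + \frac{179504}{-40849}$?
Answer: $\frac{6544999025181001329}{676376162831088298} \approx 9.6766$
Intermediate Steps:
$q = \frac{19535474634}{1394135521}$ ($q = - 3 \left(\frac{47190}{-170645} + \frac{179504}{-40849}\right) = - 3 \left(47190 \left(- \frac{1}{170645}\right) + 179504 \left(- \frac{1}{40849}\right)\right) = - 3 \left(- \frac{9438}{34129} - \frac{179504}{40849}\right) = \left(-3\right) \left(- \frac{6511824878}{1394135521}\right) = \frac{19535474634}{1394135521} \approx 14.013$)
$j = - \frac{14395}{28711}$ ($j = - 2 \frac{-75651 + 18071}{\left(-2\right) 28 - 229632} = - 2 \left(- \frac{57580}{-56 - 229632}\right) = - 2 \left(- \frac{57580}{-229688}\right) = - 2 \left(\left(-57580\right) \left(- \frac{1}{229688}\right)\right) = \left(-2\right) \frac{14395}{57422} = - \frac{14395}{28711} \approx -0.50138$)
$\frac{-163514 + j}{-16912 + q} = \frac{-163514 - \frac{14395}{28711}}{-16912 + \frac{19535474634}{1394135521}} = - \frac{4694664849}{28711 \left(- \frac{23558084456518}{1394135521}\right)} = \left(- \frac{4694664849}{28711}\right) \left(- \frac{1394135521}{23558084456518}\right) = \frac{6544999025181001329}{676376162831088298}$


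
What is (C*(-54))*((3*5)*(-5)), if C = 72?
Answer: 291600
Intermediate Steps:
(C*(-54))*((3*5)*(-5)) = (72*(-54))*((3*5)*(-5)) = -58320*(-5) = -3888*(-75) = 291600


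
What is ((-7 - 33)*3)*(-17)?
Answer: 2040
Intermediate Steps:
((-7 - 33)*3)*(-17) = -40*3*(-17) = -120*(-17) = 2040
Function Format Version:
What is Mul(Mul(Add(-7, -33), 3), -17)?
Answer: 2040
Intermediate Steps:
Mul(Mul(Add(-7, -33), 3), -17) = Mul(Mul(-40, 3), -17) = Mul(-120, -17) = 2040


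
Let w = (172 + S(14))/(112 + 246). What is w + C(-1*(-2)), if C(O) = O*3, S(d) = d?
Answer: 1167/179 ≈ 6.5196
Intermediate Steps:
C(O) = 3*O
w = 93/179 (w = (172 + 14)/(112 + 246) = 186/358 = 186*(1/358) = 93/179 ≈ 0.51955)
w + C(-1*(-2)) = 93/179 + 3*(-1*(-2)) = 93/179 + 3*2 = 93/179 + 6 = 1167/179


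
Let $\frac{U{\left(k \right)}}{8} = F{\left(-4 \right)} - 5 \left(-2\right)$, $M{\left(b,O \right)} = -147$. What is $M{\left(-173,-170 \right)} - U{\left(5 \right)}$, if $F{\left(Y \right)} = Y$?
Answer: $-195$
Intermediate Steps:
$U{\left(k \right)} = 48$ ($U{\left(k \right)} = 8 \left(-4 - 5 \left(-2\right)\right) = 8 \left(-4 - -10\right) = 8 \left(-4 + 10\right) = 8 \cdot 6 = 48$)
$M{\left(-173,-170 \right)} - U{\left(5 \right)} = -147 - 48 = -195$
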